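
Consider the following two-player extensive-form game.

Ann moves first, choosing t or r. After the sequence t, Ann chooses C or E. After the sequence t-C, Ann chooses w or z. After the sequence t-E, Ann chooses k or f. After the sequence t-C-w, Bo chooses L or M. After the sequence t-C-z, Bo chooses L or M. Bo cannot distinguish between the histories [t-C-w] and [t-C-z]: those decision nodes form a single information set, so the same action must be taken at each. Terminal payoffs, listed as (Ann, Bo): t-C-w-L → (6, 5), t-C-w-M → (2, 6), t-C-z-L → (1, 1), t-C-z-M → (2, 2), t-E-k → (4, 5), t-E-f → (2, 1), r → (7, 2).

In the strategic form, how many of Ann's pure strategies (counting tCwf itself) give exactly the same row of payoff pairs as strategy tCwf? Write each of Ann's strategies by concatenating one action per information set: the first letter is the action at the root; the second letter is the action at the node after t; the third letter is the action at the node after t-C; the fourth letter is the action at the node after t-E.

2

Row for tCwf (columns L, M): (6,5) (2,6).
Under tCwf, Ann's choice at the node after t-E can never be reached regardless of what Bo does, so varying those choices leaves every outcome unchanged.
Holding the reachable choices fixed and varying the unreachable one freely already gives 2 equivalent strategies.
No other strategy reproduces this row, so those 2 are the full class: tCwk, tCwf.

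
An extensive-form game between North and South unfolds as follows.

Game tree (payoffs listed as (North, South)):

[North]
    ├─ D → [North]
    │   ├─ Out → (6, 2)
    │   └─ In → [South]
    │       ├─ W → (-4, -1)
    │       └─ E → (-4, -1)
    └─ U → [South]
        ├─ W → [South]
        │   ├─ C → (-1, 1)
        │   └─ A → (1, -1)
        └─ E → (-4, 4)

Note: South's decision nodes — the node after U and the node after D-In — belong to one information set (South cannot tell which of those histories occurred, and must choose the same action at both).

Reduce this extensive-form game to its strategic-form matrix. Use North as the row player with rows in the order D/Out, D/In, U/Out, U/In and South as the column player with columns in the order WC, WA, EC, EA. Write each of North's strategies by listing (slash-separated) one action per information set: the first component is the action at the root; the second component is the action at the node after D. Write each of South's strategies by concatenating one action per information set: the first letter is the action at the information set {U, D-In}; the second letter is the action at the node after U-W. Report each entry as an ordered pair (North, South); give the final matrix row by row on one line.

            WC       WA       EC       EA
D/Out    (6,2)    (6,2)    (6,2)    (6,2)
 D/In  (-4,-1)  (-4,-1)  (-4,-1)  (-4,-1)
U/Out   (-1,1)   (1,-1)   (-4,4)   (-4,4)
 U/In   (-1,1)   (1,-1)   (-4,4)   (-4,4)

D/Out: (6,2) (6,2) (6,2) (6,2) | D/In: (-4,-1) (-4,-1) (-4,-1) (-4,-1) | U/Out: (-1,1) (1,-1) (-4,4) (-4,4) | U/In: (-1,1) (1,-1) (-4,4) (-4,4)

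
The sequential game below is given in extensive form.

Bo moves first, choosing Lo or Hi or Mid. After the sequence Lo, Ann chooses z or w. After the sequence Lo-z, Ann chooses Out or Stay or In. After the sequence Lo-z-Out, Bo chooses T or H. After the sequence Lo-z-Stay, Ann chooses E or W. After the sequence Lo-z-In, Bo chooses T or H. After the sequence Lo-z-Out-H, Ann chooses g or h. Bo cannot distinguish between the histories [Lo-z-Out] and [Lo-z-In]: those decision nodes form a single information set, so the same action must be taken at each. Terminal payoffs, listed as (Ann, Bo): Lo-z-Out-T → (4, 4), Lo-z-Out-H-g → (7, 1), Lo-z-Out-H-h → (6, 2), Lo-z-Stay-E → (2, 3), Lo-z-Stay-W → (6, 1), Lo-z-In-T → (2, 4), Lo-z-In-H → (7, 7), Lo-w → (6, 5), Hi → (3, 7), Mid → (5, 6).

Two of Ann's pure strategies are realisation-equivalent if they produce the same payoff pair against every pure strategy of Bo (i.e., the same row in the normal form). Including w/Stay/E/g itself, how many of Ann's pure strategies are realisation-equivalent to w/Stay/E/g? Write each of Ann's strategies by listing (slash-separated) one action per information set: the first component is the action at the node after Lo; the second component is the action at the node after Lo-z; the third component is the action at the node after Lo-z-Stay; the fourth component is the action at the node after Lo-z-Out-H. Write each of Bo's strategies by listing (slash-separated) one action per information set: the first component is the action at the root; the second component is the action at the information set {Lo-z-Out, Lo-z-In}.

12

Row for w/Stay/E/g (columns Lo/T, Lo/H, Hi/T, Hi/H, Mid/T, Mid/H): (6,5) (6,5) (3,7) (3,7) (5,6) (5,6).
Under w/Stay/E/g, Ann's choice at the node after Lo-z and at the node after Lo-z-Stay and at the node after Lo-z-Out-H can never be reached regardless of what Bo does, so varying those choices leaves every outcome unchanged.
Holding the reachable choices fixed and varying the unreachable ones freely already gives 3 × 2 × 2 = 12 equivalent strategies.
No other strategy reproduces this row, so those 12 are the full class: w/Out/E/g, w/Out/E/h, w/Out/W/g, w/Out/W/h, w/Stay/E/g, w/Stay/E/h, w/Stay/W/g, w/Stay/W/h, w/In/E/g, w/In/E/h, w/In/W/g, w/In/W/h.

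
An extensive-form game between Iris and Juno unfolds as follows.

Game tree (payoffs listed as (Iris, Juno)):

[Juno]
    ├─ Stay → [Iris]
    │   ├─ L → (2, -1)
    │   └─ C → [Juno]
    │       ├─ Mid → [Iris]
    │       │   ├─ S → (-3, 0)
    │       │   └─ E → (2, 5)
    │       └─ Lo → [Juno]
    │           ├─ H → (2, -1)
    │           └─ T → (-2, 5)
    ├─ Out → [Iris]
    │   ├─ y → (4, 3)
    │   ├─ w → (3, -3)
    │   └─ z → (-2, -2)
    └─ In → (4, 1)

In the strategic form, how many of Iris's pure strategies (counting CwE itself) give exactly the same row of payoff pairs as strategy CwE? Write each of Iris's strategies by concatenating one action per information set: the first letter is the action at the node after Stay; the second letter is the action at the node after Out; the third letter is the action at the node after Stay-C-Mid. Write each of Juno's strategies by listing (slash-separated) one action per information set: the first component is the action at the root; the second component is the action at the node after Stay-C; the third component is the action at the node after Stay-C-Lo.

1

Row for CwE (columns Stay/Mid/H, Stay/Mid/T, Stay/Lo/H, Stay/Lo/T, Out/Mid/H, Out/Mid/T, Out/Lo/H, Out/Lo/T, In/Mid/H, In/Mid/T, In/Lo/H, In/Lo/T): (2,5) (2,5) (2,-1) (-2,5) (3,-3) (3,-3) (3,-3) (3,-3) (4,1) (4,1) (4,1) (4,1).
Every one of Iris's information sets is on the play path for some reply by Juno when Iris follows CwE.
Changing the action at any of them therefore changes at least one column, so only CwE itself gives this row.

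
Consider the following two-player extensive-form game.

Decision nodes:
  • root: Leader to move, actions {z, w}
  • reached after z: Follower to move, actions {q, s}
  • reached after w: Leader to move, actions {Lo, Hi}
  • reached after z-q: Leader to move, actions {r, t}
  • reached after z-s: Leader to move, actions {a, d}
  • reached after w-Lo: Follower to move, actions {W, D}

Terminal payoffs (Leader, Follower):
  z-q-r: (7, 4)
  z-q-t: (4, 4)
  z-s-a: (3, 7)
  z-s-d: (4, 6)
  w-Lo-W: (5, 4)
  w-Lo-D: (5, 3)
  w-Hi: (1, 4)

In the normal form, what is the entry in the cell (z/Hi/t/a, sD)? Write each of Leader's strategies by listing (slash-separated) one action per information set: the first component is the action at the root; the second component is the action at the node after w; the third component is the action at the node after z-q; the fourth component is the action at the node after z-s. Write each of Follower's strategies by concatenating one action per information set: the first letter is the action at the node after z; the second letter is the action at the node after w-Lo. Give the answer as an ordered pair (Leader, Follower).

(3, 7)

Trace the play path from the root:
  Leader plays z
  Follower plays s at [z]
  Leader plays a at [z-s]
→ terminal payoff (3, 7).
(Leader's choice at the node after w is never reached on this path, so it doesn't affect the outcome.)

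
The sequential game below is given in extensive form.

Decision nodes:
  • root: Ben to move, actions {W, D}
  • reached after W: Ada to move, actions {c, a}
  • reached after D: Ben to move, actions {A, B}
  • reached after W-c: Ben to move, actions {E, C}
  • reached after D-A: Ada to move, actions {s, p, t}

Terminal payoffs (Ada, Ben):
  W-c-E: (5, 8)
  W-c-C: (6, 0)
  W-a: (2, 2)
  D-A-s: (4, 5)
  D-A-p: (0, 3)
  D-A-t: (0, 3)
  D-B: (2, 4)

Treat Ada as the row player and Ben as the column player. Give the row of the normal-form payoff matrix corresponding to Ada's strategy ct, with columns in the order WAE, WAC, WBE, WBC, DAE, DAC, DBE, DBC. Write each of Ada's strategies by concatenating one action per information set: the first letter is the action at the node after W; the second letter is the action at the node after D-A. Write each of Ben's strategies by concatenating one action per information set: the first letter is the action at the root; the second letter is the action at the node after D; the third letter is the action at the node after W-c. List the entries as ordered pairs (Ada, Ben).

vs WAE: Ben plays W → Ada plays c at [W] → Ben plays E at [W-c] → (5, 8)
vs WAC: Ben plays W → Ada plays c at [W] → Ben plays C at [W-c] → (6, 0)
vs WBE: Ben plays W → Ada plays c at [W] → Ben plays E at [W-c] → (5, 8)
vs WBC: Ben plays W → Ada plays c at [W] → Ben plays C at [W-c] → (6, 0)
vs DAE: Ben plays D → Ben plays A at [D] → Ada plays t at [D-A] → (0, 3)
vs DAC: Ben plays D → Ben plays A at [D] → Ada plays t at [D-A] → (0, 3)
vs DBE: Ben plays D → Ben plays B at [D] → (2, 4)
vs DBC: Ben plays D → Ben plays B at [D] → (2, 4)

(5,8) (6,0) (5,8) (6,0) (0,3) (0,3) (2,4) (2,4)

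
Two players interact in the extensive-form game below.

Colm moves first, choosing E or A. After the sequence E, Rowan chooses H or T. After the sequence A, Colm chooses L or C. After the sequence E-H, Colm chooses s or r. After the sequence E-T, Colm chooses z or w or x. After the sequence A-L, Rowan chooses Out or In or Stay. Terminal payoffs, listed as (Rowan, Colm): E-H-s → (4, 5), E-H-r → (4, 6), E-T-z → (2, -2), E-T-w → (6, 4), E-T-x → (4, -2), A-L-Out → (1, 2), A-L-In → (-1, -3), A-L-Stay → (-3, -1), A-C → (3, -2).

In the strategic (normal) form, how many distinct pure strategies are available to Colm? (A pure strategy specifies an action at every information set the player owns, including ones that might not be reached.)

Colm owns the root with actions {E, A} — two choices.
Colm owns the node after A with actions {L, C} — two choices.
Colm owns the node after E-H with actions {s, r} — two choices.
Colm owns the node after E-T with actions {z, w, x} — three choices.
A pure strategy fixes one action at each information set independently, so the count is the product 2 × 2 × 2 × 3 = 24.
(For reference, Rowan has 6 pure strategies, giving a 24×6 normal-form matrix.)

24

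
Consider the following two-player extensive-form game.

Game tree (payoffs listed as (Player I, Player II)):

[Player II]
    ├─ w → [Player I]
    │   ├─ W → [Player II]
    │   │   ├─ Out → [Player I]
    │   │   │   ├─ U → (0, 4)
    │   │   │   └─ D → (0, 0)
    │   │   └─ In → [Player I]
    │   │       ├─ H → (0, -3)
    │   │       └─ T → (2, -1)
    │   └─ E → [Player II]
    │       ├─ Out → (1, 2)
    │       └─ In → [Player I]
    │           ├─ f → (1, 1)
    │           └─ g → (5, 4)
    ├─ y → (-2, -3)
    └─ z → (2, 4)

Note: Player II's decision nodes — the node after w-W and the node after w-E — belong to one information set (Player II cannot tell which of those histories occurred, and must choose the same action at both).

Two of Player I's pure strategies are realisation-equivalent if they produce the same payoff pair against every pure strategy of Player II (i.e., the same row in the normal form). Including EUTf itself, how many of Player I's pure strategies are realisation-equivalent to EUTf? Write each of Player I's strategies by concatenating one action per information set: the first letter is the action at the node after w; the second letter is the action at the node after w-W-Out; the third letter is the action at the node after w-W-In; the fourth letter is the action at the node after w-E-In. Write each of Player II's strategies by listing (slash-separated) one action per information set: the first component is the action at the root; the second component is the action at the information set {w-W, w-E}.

4

Row for EUTf (columns w/Out, w/In, y/Out, y/In, z/Out, z/In): (1,2) (1,1) (-2,-3) (-2,-3) (2,4) (2,4).
Under EUTf, Player I's choice at the node after w-W-Out and at the node after w-W-In can never be reached regardless of what Player II does, so varying those choices leaves every outcome unchanged.
Holding the reachable choices fixed and varying the unreachable ones freely already gives 2 × 2 = 4 equivalent strategies.
No other strategy reproduces this row, so those 4 are the full class: EUHf, EUTf, EDHf, EDTf.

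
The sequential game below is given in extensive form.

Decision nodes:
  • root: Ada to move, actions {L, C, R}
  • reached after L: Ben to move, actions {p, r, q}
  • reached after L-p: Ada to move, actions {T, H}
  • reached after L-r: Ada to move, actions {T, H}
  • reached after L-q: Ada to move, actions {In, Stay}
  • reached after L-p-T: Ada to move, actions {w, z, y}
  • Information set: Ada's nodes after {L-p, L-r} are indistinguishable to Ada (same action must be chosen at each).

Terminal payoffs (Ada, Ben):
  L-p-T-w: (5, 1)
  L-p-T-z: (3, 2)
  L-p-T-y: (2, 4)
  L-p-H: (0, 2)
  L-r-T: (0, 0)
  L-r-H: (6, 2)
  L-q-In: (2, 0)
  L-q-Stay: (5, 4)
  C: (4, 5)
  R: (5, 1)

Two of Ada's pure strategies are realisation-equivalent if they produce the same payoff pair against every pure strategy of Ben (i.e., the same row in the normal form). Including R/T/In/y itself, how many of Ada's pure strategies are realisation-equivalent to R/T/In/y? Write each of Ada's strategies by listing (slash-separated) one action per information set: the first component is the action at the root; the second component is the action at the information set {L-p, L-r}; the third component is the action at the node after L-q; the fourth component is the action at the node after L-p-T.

Row for R/T/In/y (columns p, r, q): (5,1) (5,1) (5,1).
Under R/T/In/y, Ada's choice at the information set {L-p, L-r} and at the node after L-q and at the node after L-p-T can never be reached regardless of what Ben does, so varying those choices leaves every outcome unchanged.
Holding the reachable choices fixed and varying the unreachable ones freely already gives 2 × 2 × 3 = 12 equivalent strategies.
No other strategy reproduces this row, so those 12 are the full class: R/T/In/w, R/T/In/z, R/T/In/y, R/T/Stay/w, R/T/Stay/z, R/T/Stay/y, R/H/In/w, R/H/In/z, R/H/In/y, R/H/Stay/w, R/H/Stay/z, R/H/Stay/y.

12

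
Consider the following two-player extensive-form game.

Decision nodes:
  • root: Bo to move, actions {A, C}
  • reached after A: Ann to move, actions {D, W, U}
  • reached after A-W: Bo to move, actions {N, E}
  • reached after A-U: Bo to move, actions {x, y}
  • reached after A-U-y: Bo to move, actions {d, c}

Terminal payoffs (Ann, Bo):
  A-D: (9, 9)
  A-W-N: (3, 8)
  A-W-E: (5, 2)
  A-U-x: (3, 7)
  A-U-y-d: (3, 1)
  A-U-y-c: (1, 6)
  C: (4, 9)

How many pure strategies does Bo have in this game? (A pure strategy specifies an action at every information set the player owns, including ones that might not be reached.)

16

Bo owns the root with actions {A, C} — two choices.
Bo owns the node after A-W with actions {N, E} — two choices.
Bo owns the node after A-U with actions {x, y} — two choices.
Bo owns the node after A-U-y with actions {d, c} — two choices.
A pure strategy fixes one action at each information set independently, so the count is the product 2 × 2 × 2 × 2 = 16.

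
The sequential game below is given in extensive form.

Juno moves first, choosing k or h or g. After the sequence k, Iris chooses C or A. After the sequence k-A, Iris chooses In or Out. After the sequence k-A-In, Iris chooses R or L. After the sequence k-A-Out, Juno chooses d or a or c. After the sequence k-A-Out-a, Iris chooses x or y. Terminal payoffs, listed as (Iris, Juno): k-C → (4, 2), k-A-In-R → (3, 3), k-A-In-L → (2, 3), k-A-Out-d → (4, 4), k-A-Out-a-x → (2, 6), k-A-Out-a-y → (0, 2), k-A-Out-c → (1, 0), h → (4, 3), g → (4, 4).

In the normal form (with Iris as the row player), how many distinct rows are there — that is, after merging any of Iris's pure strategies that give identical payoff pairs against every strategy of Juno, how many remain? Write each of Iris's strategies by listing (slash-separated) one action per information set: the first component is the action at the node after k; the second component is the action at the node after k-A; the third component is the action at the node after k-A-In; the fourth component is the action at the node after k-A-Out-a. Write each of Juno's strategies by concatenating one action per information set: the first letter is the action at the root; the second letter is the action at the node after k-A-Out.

Iris has 16 pure strategies: C/In/R/x, C/In/R/y, C/In/L/x, C/In/L/y, C/Out/R/x, C/Out/R/y, C/Out/L/x, C/Out/L/y, A/In/R/x, A/In/R/y, A/In/L/x, A/In/L/y, A/Out/R/x, A/Out/R/y, A/Out/L/x, A/Out/L/y. Columns: kd, ka, kc, hd, ha, hc, gd, ga, gc.
{C/In/R/x, C/In/R/y, C/In/L/x, C/In/L/y, C/Out/R/x, C/Out/R/y, C/Out/L/x, C/Out/L/y} → row (4,2) (4,2) (4,2) (4,3) (4,3) (4,3) (4,4) (4,4) (4,4)
{A/In/R/x, A/In/R/y} → row (3,3) (3,3) (3,3) (4,3) (4,3) (4,3) (4,4) (4,4) (4,4)
{A/In/L/x, A/In/L/y} → row (2,3) (2,3) (2,3) (4,3) (4,3) (4,3) (4,4) (4,4) (4,4)
{A/Out/R/x, A/Out/L/x} → row (4,4) (2,6) (1,0) (4,3) (4,3) (4,3) (4,4) (4,4) (4,4)
{A/Out/R/y, A/Out/L/y} → row (4,4) (0,2) (1,0) (4,3) (4,3) (4,3) (4,4) (4,4) (4,4)
That's 5 distinct rows out of 16 strategies.

5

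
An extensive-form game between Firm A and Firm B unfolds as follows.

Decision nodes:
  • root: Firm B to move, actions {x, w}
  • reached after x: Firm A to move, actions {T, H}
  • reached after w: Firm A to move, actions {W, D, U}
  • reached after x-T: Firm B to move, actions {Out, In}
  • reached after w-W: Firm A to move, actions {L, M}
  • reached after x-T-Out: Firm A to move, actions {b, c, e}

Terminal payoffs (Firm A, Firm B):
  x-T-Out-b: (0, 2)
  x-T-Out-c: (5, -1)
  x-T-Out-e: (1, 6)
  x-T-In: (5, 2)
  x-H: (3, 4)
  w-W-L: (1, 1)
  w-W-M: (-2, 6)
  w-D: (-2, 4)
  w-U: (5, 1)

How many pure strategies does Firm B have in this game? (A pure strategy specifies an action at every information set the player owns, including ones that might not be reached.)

4

Firm B owns the root with actions {x, w} — two choices.
Firm B owns the node after x-T with actions {Out, In} — two choices.
A pure strategy fixes one action at each information set independently, so the count is the product 2 × 2 = 4.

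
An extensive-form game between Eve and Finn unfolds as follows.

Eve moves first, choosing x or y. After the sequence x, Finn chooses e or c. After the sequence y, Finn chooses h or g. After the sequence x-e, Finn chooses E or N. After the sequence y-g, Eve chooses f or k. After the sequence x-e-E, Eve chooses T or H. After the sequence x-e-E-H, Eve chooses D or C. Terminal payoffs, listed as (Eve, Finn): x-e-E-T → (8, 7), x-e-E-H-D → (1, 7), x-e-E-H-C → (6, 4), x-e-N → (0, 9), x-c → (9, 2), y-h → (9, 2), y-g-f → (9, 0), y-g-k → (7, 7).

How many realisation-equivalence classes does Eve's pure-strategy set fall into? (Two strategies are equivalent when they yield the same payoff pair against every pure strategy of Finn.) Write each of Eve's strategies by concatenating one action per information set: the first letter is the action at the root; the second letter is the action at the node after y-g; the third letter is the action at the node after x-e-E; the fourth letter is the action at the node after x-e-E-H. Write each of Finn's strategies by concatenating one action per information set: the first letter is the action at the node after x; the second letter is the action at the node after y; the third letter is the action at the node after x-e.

5

Eve has 16 pure strategies: xfTD, xfTC, xfHD, xfHC, xkTD, xkTC, xkHD, xkHC, yfTD, yfTC, yfHD, yfHC, ykTD, ykTC, ykHD, ykHC. Columns: ehE, ehN, egE, egN, chE, chN, cgE, cgN.
{xfTD, xfTC, xkTD, xkTC} → row (8,7) (0,9) (8,7) (0,9) (9,2) (9,2) (9,2) (9,2)
{xfHD, xkHD} → row (1,7) (0,9) (1,7) (0,9) (9,2) (9,2) (9,2) (9,2)
{xfHC, xkHC} → row (6,4) (0,9) (6,4) (0,9) (9,2) (9,2) (9,2) (9,2)
{yfTD, yfTC, yfHD, yfHC} → row (9,2) (9,2) (9,0) (9,0) (9,2) (9,2) (9,0) (9,0)
{ykTD, ykTC, ykHD, ykHC} → row (9,2) (9,2) (7,7) (7,7) (9,2) (9,2) (7,7) (7,7)
That's 5 distinct rows out of 16 strategies.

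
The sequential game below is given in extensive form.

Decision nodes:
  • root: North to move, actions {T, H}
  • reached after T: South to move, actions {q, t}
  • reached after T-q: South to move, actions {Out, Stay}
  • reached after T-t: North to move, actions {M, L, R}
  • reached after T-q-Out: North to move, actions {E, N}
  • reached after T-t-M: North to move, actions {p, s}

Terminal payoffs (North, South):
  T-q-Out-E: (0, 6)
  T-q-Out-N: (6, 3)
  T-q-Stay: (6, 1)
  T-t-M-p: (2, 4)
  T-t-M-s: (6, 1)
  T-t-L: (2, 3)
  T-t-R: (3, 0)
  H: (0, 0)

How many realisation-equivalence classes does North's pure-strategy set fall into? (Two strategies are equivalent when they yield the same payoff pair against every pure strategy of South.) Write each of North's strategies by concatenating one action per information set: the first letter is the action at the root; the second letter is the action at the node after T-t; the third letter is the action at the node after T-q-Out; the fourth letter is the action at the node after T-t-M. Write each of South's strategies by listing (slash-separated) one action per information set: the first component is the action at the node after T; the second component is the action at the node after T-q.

North has 24 pure strategies: TMEp, TMEs, TMNp, TMNs, TLEp, TLEs, TLNp, TLNs, TREp, TREs, TRNp, TRNs, HMEp, HMEs, HMNp, HMNs, HLEp, HLEs, HLNp, HLNs, HREp, HREs, HRNp, HRNs. Columns: q/Out, q/Stay, t/Out, t/Stay.
{TMEp} → row (0,6) (6,1) (2,4) (2,4)
{TMEs} → row (0,6) (6,1) (6,1) (6,1)
{TMNp} → row (6,3) (6,1) (2,4) (2,4)
{TMNs} → row (6,3) (6,1) (6,1) (6,1)
{TLEp, TLEs} → row (0,6) (6,1) (2,3) (2,3)
{TLNp, TLNs} → row (6,3) (6,1) (2,3) (2,3)
{TREp, TREs} → row (0,6) (6,1) (3,0) (3,0)
{TRNp, TRNs} → row (6,3) (6,1) (3,0) (3,0)
{HMEp, HMEs, HMNp, HMNs, HLEp, HLEs, HLNp, HLNs, HREp, HREs, HRNp, HRNs} → row (0,0) (0,0) (0,0) (0,0)
That's 9 distinct rows out of 24 strategies.

9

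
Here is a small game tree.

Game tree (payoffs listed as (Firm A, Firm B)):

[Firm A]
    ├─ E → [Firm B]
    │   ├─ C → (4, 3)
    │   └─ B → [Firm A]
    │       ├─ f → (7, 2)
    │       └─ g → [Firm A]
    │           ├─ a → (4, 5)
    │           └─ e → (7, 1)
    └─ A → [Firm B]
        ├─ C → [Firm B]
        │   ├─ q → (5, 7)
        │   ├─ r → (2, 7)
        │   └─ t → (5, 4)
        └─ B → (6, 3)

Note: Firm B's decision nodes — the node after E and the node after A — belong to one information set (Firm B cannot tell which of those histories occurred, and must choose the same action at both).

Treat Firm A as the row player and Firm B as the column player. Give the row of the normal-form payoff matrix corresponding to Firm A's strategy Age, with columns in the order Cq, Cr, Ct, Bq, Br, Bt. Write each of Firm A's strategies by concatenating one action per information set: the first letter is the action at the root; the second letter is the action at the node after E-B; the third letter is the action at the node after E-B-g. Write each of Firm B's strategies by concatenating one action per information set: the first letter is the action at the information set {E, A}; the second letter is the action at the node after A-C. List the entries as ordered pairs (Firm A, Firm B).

(5,7) (2,7) (5,4) (6,3) (6,3) (6,3)

vs Cq: Firm A plays A → Firm B plays C at [A] → Firm B plays q at [A-C] → (5, 7)
vs Cr: Firm A plays A → Firm B plays C at [A] → Firm B plays r at [A-C] → (2, 7)
vs Ct: Firm A plays A → Firm B plays C at [A] → Firm B plays t at [A-C] → (5, 4)
vs Bq: Firm A plays A → Firm B plays B at [A] → (6, 3)
vs Br: Firm A plays A → Firm B plays B at [A] → (6, 3)
vs Bt: Firm A plays A → Firm B plays B at [A] → (6, 3)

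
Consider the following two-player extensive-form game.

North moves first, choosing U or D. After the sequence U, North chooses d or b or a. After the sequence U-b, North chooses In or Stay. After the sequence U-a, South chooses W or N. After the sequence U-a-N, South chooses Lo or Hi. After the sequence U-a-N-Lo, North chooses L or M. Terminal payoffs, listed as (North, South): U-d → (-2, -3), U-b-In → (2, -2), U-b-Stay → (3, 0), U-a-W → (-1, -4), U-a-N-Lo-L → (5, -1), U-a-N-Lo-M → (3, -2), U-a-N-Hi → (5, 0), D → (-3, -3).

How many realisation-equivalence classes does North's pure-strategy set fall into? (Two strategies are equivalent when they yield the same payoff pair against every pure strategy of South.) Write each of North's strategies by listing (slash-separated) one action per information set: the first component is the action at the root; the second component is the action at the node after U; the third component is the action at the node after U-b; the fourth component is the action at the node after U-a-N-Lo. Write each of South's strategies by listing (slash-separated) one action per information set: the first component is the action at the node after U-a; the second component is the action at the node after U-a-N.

North has 24 pure strategies: U/d/In/L, U/d/In/M, U/d/Stay/L, U/d/Stay/M, U/b/In/L, U/b/In/M, U/b/Stay/L, U/b/Stay/M, U/a/In/L, U/a/In/M, U/a/Stay/L, U/a/Stay/M, D/d/In/L, D/d/In/M, D/d/Stay/L, D/d/Stay/M, D/b/In/L, D/b/In/M, D/b/Stay/L, D/b/Stay/M, D/a/In/L, D/a/In/M, D/a/Stay/L, D/a/Stay/M. Columns: W/Lo, W/Hi, N/Lo, N/Hi.
{U/d/In/L, U/d/In/M, U/d/Stay/L, U/d/Stay/M} → row (-2,-3) (-2,-3) (-2,-3) (-2,-3)
{U/b/In/L, U/b/In/M} → row (2,-2) (2,-2) (2,-2) (2,-2)
{U/b/Stay/L, U/b/Stay/M} → row (3,0) (3,0) (3,0) (3,0)
{U/a/In/L, U/a/Stay/L} → row (-1,-4) (-1,-4) (5,-1) (5,0)
{U/a/In/M, U/a/Stay/M} → row (-1,-4) (-1,-4) (3,-2) (5,0)
{D/d/In/L, D/d/In/M, D/d/Stay/L, D/d/Stay/M, D/b/In/L, D/b/In/M, D/b/Stay/L, D/b/Stay/M, D/a/In/L, D/a/In/M, D/a/Stay/L, D/a/Stay/M} → row (-3,-3) (-3,-3) (-3,-3) (-3,-3)
That's 6 distinct rows out of 24 strategies.

6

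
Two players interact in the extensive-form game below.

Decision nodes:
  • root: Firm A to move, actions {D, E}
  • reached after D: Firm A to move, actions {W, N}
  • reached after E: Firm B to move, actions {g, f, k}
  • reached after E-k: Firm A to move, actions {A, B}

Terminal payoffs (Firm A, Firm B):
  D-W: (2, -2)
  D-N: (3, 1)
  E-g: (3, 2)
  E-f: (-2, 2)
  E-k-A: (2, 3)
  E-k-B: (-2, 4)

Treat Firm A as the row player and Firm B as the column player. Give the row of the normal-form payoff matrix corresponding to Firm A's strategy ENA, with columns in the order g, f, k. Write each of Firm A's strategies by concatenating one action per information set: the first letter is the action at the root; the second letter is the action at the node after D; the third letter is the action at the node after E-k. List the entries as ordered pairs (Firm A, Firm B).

(3,2) (-2,2) (2,3)

vs g: Firm A plays E → Firm B plays g at [E] → (3, 2)
vs f: Firm A plays E → Firm B plays f at [E] → (-2, 2)
vs k: Firm A plays E → Firm B plays k at [E] → Firm A plays A at [E-k] → (2, 3)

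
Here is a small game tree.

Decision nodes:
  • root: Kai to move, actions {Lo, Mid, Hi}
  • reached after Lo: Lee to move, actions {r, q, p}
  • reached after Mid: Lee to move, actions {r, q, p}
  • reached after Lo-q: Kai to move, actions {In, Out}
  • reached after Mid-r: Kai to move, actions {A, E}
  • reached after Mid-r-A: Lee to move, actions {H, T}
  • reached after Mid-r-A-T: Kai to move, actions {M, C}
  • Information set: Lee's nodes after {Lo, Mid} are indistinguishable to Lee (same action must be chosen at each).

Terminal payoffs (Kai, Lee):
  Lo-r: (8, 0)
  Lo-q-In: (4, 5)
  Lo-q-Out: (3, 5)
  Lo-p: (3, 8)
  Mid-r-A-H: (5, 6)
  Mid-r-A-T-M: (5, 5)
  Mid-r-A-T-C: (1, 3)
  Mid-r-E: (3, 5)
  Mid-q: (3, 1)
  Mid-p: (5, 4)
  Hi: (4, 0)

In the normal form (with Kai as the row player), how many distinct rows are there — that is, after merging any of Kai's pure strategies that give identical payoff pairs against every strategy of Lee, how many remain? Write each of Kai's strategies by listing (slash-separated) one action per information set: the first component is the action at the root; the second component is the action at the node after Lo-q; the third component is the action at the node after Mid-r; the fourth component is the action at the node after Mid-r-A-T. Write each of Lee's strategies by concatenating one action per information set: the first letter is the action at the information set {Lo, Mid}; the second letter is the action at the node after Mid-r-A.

6

Kai has 24 pure strategies: Lo/In/A/M, Lo/In/A/C, Lo/In/E/M, Lo/In/E/C, Lo/Out/A/M, Lo/Out/A/C, Lo/Out/E/M, Lo/Out/E/C, Mid/In/A/M, Mid/In/A/C, Mid/In/E/M, Mid/In/E/C, Mid/Out/A/M, Mid/Out/A/C, Mid/Out/E/M, Mid/Out/E/C, Hi/In/A/M, Hi/In/A/C, Hi/In/E/M, Hi/In/E/C, Hi/Out/A/M, Hi/Out/A/C, Hi/Out/E/M, Hi/Out/E/C. Columns: rH, rT, qH, qT, pH, pT.
{Lo/In/A/M, Lo/In/A/C, Lo/In/E/M, Lo/In/E/C} → row (8,0) (8,0) (4,5) (4,5) (3,8) (3,8)
{Lo/Out/A/M, Lo/Out/A/C, Lo/Out/E/M, Lo/Out/E/C} → row (8,0) (8,0) (3,5) (3,5) (3,8) (3,8)
{Mid/In/A/M, Mid/Out/A/M} → row (5,6) (5,5) (3,1) (3,1) (5,4) (5,4)
{Mid/In/A/C, Mid/Out/A/C} → row (5,6) (1,3) (3,1) (3,1) (5,4) (5,4)
{Mid/In/E/M, Mid/In/E/C, Mid/Out/E/M, Mid/Out/E/C} → row (3,5) (3,5) (3,1) (3,1) (5,4) (5,4)
{Hi/In/A/M, Hi/In/A/C, Hi/In/E/M, Hi/In/E/C, Hi/Out/A/M, Hi/Out/A/C, Hi/Out/E/M, Hi/Out/E/C} → row (4,0) (4,0) (4,0) (4,0) (4,0) (4,0)
That's 6 distinct rows out of 24 strategies.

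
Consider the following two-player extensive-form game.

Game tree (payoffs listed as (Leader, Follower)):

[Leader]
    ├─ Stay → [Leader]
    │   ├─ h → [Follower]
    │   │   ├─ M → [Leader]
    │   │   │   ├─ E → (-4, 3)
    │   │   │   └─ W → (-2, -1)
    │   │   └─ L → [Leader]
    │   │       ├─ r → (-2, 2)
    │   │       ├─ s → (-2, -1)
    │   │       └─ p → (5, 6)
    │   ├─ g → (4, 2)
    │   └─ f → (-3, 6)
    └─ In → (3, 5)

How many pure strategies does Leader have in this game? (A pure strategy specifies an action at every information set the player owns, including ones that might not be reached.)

36

Leader owns the root with actions {Stay, In} — two choices.
Leader owns the node after Stay with actions {h, g, f} — three choices.
Leader owns the node after Stay-h-M with actions {E, W} — two choices.
Leader owns the node after Stay-h-L with actions {r, s, p} — three choices.
A pure strategy fixes one action at each information set independently, so the count is the product 2 × 3 × 2 × 3 = 36.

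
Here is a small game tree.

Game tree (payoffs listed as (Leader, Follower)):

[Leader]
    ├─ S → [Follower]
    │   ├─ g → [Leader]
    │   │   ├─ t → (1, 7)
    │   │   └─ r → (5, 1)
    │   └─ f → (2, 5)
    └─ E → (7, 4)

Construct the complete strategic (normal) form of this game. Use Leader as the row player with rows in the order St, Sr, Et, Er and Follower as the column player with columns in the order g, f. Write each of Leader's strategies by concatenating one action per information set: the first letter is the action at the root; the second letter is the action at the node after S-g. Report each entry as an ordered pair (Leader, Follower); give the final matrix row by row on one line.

St: (1,7) (2,5) | Sr: (5,1) (2,5) | Et: (7,4) (7,4) | Er: (7,4) (7,4)

Row St: g→(1,7), f→(2,5)
Row Sr: g→(5,1), f→(2,5)
Row Et: g→(7,4), f→(7,4)
Row Er: g→(7,4), f→(7,4)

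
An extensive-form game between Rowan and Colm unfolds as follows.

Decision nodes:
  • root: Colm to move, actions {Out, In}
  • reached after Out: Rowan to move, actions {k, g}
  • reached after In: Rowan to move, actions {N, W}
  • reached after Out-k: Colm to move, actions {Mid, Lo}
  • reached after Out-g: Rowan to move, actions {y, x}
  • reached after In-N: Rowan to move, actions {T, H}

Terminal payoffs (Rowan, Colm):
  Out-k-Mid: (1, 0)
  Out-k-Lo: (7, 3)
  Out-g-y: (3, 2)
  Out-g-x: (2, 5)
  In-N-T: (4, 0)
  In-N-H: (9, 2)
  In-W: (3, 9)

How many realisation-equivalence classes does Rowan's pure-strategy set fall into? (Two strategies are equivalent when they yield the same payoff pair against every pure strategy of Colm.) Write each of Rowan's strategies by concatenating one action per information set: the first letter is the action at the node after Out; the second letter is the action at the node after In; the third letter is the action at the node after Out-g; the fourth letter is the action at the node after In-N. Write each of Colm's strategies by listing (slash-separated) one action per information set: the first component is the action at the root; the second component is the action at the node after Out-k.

9

Rowan has 16 pure strategies: kNyT, kNyH, kNxT, kNxH, kWyT, kWyH, kWxT, kWxH, gNyT, gNyH, gNxT, gNxH, gWyT, gWyH, gWxT, gWxH. Columns: Out/Mid, Out/Lo, In/Mid, In/Lo.
{kNyT, kNxT} → row (1,0) (7,3) (4,0) (4,0)
{kNyH, kNxH} → row (1,0) (7,3) (9,2) (9,2)
{kWyT, kWyH, kWxT, kWxH} → row (1,0) (7,3) (3,9) (3,9)
{gNyT} → row (3,2) (3,2) (4,0) (4,0)
{gNyH} → row (3,2) (3,2) (9,2) (9,2)
{gNxT} → row (2,5) (2,5) (4,0) (4,0)
{gNxH} → row (2,5) (2,5) (9,2) (9,2)
{gWyT, gWyH} → row (3,2) (3,2) (3,9) (3,9)
{gWxT, gWxH} → row (2,5) (2,5) (3,9) (3,9)
That's 9 distinct rows out of 16 strategies.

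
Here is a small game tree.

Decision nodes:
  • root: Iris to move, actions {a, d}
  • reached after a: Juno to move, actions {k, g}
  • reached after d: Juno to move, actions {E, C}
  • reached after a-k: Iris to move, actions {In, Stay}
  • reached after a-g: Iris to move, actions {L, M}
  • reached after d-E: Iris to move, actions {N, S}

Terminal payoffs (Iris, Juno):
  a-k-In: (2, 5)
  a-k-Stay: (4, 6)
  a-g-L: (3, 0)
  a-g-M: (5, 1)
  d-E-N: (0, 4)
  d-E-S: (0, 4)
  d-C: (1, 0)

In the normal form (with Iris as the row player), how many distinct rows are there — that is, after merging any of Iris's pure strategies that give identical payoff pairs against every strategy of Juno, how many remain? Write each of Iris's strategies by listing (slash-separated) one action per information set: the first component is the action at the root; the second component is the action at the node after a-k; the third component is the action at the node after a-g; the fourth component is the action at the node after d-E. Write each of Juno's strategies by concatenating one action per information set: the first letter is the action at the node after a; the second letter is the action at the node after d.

Iris has 16 pure strategies: a/In/L/N, a/In/L/S, a/In/M/N, a/In/M/S, a/Stay/L/N, a/Stay/L/S, a/Stay/M/N, a/Stay/M/S, d/In/L/N, d/In/L/S, d/In/M/N, d/In/M/S, d/Stay/L/N, d/Stay/L/S, d/Stay/M/N, d/Stay/M/S. Columns: kE, kC, gE, gC.
{a/In/L/N, a/In/L/S} → row (2,5) (2,5) (3,0) (3,0)
{a/In/M/N, a/In/M/S} → row (2,5) (2,5) (5,1) (5,1)
{a/Stay/L/N, a/Stay/L/S} → row (4,6) (4,6) (3,0) (3,0)
{a/Stay/M/N, a/Stay/M/S} → row (4,6) (4,6) (5,1) (5,1)
{d/In/L/N, d/In/L/S, d/In/M/N, d/In/M/S, d/Stay/L/N, d/Stay/L/S, d/Stay/M/N, d/Stay/M/S} → row (0,4) (1,0) (0,4) (1,0)
That's 5 distinct rows out of 16 strategies.

5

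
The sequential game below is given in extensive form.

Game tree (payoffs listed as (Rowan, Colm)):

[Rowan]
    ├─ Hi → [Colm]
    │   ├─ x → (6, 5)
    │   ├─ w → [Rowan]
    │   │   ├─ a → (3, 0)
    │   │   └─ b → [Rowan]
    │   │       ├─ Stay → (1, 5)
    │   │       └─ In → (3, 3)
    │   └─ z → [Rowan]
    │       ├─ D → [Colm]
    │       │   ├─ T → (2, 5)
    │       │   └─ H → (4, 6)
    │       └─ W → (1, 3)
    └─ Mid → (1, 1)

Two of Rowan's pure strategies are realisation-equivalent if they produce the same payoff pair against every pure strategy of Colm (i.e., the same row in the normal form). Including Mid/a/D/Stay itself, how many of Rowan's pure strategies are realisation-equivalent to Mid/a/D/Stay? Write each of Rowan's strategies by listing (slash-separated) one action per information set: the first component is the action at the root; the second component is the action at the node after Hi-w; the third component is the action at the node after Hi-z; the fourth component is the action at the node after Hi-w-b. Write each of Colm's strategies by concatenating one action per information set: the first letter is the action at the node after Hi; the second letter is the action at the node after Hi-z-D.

Row for Mid/a/D/Stay (columns xT, xH, wT, wH, zT, zH): (1,1) (1,1) (1,1) (1,1) (1,1) (1,1).
Under Mid/a/D/Stay, Rowan's choice at the node after Hi-w and at the node after Hi-z and at the node after Hi-w-b can never be reached regardless of what Colm does, so varying those choices leaves every outcome unchanged.
Holding the reachable choices fixed and varying the unreachable ones freely already gives 2 × 2 × 2 = 8 equivalent strategies.
No other strategy reproduces this row, so those 8 are the full class: Mid/a/D/Stay, Mid/a/D/In, Mid/a/W/Stay, Mid/a/W/In, Mid/b/D/Stay, Mid/b/D/In, Mid/b/W/Stay, Mid/b/W/In.

8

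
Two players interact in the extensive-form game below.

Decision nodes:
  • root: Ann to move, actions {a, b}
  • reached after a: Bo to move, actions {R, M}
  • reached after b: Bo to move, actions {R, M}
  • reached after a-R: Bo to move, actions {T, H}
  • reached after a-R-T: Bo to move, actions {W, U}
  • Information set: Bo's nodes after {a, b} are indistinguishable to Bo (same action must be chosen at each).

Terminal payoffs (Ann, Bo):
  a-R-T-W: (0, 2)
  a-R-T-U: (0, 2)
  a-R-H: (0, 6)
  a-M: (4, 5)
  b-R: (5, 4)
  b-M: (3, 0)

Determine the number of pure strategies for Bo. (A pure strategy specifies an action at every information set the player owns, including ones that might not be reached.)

8

Bo owns the information set {a, b} with actions {R, M} — two choices.
Bo owns the node after a-R with actions {T, H} — two choices.
Bo owns the node after a-R-T with actions {W, U} — two choices.
A pure strategy fixes one action at each information set independently, so the count is the product 2 × 2 × 2 = 8.
(For reference, Ann has 2 pure strategies, giving a 8×2 normal-form matrix.)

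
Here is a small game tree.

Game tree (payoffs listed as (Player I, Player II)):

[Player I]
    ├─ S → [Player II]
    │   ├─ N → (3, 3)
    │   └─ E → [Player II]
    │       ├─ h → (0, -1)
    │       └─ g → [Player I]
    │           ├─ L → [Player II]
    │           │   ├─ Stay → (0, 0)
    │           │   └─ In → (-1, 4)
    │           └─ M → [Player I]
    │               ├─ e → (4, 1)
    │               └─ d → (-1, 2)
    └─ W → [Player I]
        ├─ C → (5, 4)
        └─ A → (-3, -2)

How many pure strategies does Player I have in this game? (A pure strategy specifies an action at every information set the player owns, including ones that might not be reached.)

16

Player I owns the root with actions {S, W} — two choices.
Player I owns the node after W with actions {C, A} — two choices.
Player I owns the node after S-E-g with actions {L, M} — two choices.
Player I owns the node after S-E-g-M with actions {e, d} — two choices.
A pure strategy fixes one action at each information set independently, so the count is the product 2 × 2 × 2 × 2 = 16.
(For reference, Player II has 8 pure strategies, giving a 16×8 normal-form matrix.)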